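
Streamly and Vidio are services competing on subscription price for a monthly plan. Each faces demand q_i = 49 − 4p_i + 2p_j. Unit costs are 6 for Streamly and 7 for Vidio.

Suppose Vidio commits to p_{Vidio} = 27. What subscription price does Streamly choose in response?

Streamly's profit: π = (p_{Streamly} − 6)(49 − 4p_{Streamly} + 2p_{Vidio}).
∂π/∂p_{Streamly} = 73 − 8p_{Streamly} + 2p_{Vidio} = 0 ⇒ p_{Streamly} = 9.125 + 0.25p_{Vidio}.
At p_{Vidio} = 27: p_{Streamly} = 9.125 + 0.25·27 = 15.875.

15.875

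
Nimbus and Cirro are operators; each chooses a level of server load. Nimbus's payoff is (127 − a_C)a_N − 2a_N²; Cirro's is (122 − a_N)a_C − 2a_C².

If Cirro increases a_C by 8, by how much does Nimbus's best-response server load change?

Expanding Nimbus's payoff: 127a_N − a_Ca_N − 2a_N².
∂π/∂a_N = 127 − a_C − 4a_N = 0, so a_N = 31.75 − 0.25a_C.
The reaction-function slope is −0.25, so an 8-unit rise in a_C moves a_N by −0.25 × 8 = −2. Nimbus's best response falls — the actions are strategic substitutes.

-2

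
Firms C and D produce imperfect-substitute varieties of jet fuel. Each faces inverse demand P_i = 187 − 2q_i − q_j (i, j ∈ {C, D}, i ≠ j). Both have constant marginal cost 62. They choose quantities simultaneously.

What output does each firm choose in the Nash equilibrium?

25

Firm C's profit: π = q_C(187 − 2q_C − q_D) − 62q_C.
∂π/∂q_C = 125 − 4q_C − q_D = 0 ⇒ q_C = 31.25 − 0.25q_D.
Setting q_C = q_D in the reaction function: q_C = 31.25 − 0.25q_C, so q_C = 31.25 / 1.25 = 25.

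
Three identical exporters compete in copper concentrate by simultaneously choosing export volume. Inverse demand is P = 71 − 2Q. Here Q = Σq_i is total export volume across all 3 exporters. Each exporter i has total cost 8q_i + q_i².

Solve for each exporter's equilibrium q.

6.3

A representative exporter's profit is π_i = q_i(71 − 2Q) − 8q_i − q_i², with Q = q_i + Σ_{j≠i} q_j.
First-order condition: 63 − 6q_i − 2Σ_{j≠i} q_j = 0.
With identical exporters, set every q_j = q: then 63 − 6q − 4q = 0, i.e. q = 63/10 = 6.3.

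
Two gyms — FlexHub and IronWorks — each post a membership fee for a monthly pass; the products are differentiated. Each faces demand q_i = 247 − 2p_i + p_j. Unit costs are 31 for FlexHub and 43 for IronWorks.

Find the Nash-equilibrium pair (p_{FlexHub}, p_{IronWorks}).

104.6, 109.4

FlexHub's profit: π = (p_{FlexHub} − 31)(247 − 2p_{FlexHub} + p_{IronWorks}).
∂π/∂p_{FlexHub} = 309 − 4p_{FlexHub} + p_{IronWorks} = 0 ⇒ p_{FlexHub} = 77.25 + 0.25p_{IronWorks}.
Similarly p_{IronWorks} = 83.25 + 0.25p_{FlexHub}.
Solving the two reaction functions simultaneously: (1 − (0.25)(0.25))p_{FlexHub} = 77.25 + 0.25·83.25, so 0.9375p_{FlexHub} = 98.0625 and p_{FlexHub} = 104.6.
Then p_{IronWorks} = 83.25 + 0.25·104.6 = 109.4.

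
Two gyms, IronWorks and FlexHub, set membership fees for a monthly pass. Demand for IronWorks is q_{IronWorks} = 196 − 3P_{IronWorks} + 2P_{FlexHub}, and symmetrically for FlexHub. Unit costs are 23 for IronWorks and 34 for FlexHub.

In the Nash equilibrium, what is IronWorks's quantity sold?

135.9375

IronWorks's profit: π = (P_{IronWorks} − 23)(196 − 3P_{IronWorks} + 2P_{FlexHub}).
∂π/∂P_{IronWorks} = 265 − 6P_{IronWorks} + 2P_{FlexHub} = 0 ⇒ P_{IronWorks} = 265/6 + (1/3)P_{FlexHub}.
Similarly P_{FlexHub} = 149/3 + (1/3)P_{IronWorks}.
Substituting the second reaction function into the first: P_{IronWorks} = 265/6 + (1/3)(149/3 + (1/3)P_{IronWorks}), which gives (8/9)P_{IronWorks} = 1093/18 ⇒ P_{IronWorks} = 68.3125.
Then P_{FlexHub} = 149/3 + (1/3)·68.3125 = 72.4375.
q_{IronWorks} = 196 − 3·68.3125 + 2·72.4375 = 135.9375.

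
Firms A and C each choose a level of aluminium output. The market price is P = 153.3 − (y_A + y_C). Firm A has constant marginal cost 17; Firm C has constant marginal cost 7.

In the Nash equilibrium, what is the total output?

Firm A's profit: π = y_A(153.3 − (y_A + y_C)) − 17y_A.
∂π/∂y_A = 136.3 − 2y_A − y_C = 0, so y_A = 68.15 − 0.5y_C.
By the same steps for C: y_C = 73.15 − 0.5y_A.
Plugging y_C into A's best response: y_A = 68.15 − 0.5(73.15 − 0.5y_A) ⇒ 0.75y_A = 31.575, so y_A = 42.1.
Then y_C = 73.15 − 0.5·42.1 = 52.1.
Total output: 42.1 + 52.1 = 94.2.

94.2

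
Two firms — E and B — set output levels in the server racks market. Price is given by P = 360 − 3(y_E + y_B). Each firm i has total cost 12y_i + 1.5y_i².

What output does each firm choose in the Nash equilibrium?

Firm E's profit: π = y_E(360 − 3(y_E + y_B)) − 12y_E − 1.5y_E².
∂π/∂y_E = 348 − 9y_E − 3y_B = 0, so y_E = 116/3 − (1/3)y_B.
By symmetry y_B = y_E; substituting into the reaction function, (4/3)y_E = 116/3 and y_E = 29.

29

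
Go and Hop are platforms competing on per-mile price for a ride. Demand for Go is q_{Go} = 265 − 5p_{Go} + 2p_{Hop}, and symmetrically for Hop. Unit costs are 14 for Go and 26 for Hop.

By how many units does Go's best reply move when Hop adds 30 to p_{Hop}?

6

Go's profit: π = (p_{Go} − 14)(265 − 5p_{Go} + 2p_{Hop}).
∂π/∂p_{Go} = 335 − 10p_{Go} + 2p_{Hop} = 0 ⇒ p_{Go} = 33.5 + 0.2p_{Hop}.
The reaction-function slope is 0.2, so a 30-unit rise in p_{Hop} moves p_{Go} by 0.2 × 30 = 6. Go's best response rises — the actions are strategic complements.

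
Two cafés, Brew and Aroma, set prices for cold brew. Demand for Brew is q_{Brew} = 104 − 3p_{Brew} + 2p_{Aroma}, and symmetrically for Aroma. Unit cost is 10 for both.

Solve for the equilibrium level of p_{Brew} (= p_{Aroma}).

Brew's profit: π = (p_{Brew} − 10)(104 − 3p_{Brew} + 2p_{Aroma}).
∂π/∂p_{Brew} = 134 − 6p_{Brew} + 2p_{Aroma} = 0 ⇒ p_{Brew} = 67/3 + (1/3)p_{Aroma}.
The game is symmetric, so in equilibrium p_{Aroma} = p_{Brew}: the reaction function gives (2/3)p_{Brew} = 67/3, hence p_{Brew} = 33.5.

33.5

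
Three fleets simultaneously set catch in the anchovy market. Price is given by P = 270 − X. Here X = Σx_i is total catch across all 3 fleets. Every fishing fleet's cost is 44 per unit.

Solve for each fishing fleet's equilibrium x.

A representative fishing fleet's profit is π_i = x_i(270 − X) − 44x_i, with X = x_i + Σ_{j≠i} x_j.
First-order condition: 226 − 2x_i − Σ_{j≠i} x_j = 0.
In a symmetric equilibrium every fishing fleet chooses the same x, so Σ_{j≠i} x_j = 2x. The condition becomes 226 − 4x = 0, giving x = 226/4 = 56.5.

56.5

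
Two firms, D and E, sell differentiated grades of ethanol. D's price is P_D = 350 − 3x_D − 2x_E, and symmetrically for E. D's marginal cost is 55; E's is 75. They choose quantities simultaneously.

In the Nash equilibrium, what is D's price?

Firm D's profit: π = x_D(350 − 3x_D − 2x_E) − 55x_D.
∂π/∂x_D = 295 − 6x_D − 2x_E = 0 ⇒ x_D = 295/6 − (1/3)x_E.
Similarly x_E = 275/6 − (1/3)x_D.
Substituting the second reaction function into the first: x_D = 295/6 − (1/3)(275/6 − (1/3)x_D), which gives (8/9)x_D = 305/9 ⇒ x_D = 38.125.
Then x_E = 275/6 − (1/3)·38.125 = 33.125.
P_D = 350 − 3·38.125 − 2·33.125 = 169.375.

169.375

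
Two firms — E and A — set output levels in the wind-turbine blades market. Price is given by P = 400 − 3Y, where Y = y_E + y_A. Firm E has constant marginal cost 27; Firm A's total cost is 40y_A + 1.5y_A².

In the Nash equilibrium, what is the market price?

178.8

Firm E's profit: π = y_E(400 − 3(y_E + y_A)) − 27y_E.
∂π/∂y_E = 373 − 6y_E − 3y_A = 0, so y_E = 373/6 − 0.5y_A.
For A: ∂π/∂y_A = 360 − 9y_A − 3y_E = 0 ⇒ y_A = 40 − (1/3)y_E.
Solving the two reaction functions simultaneously: (1 − (−0.5)(−1/3))y_E = 373/6 − 0.5·40, so (5/6)y_E = 253/6 and y_E = 50.6.
Then y_A = 40 − (1/3)·50.6 = 347/15.
Equilibrium price: P = 400 − 3·(1106/15) = 178.8.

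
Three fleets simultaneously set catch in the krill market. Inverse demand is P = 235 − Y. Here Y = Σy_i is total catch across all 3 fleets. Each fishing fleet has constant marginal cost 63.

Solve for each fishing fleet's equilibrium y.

43

A representative fishing fleet's profit is π_i = y_i(235 − Y) − 63y_i, with Y = y_i + Σ_{j≠i} y_j.
First-order condition: 172 − 2y_i − Σ_{j≠i} y_j = 0.
With identical fishing fleets, set every y_j = y: then 172 − 2y − 2y = 0, i.e. y = 172/4 = 43.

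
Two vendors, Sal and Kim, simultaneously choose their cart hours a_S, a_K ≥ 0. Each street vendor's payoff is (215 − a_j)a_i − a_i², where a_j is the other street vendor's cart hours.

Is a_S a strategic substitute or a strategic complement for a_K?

strategic substitutes

Sal's payoff is (215 − a_K)a_S − a_S².
∂π/∂a_S = 215 − a_K − 2a_S = 0, so a_S = 107.5 − 0.5a_K.
The best-response slope da_S/da_K = −0.5 < 0: the reaction function is downward-sloping, so the choices are strategic substitutes.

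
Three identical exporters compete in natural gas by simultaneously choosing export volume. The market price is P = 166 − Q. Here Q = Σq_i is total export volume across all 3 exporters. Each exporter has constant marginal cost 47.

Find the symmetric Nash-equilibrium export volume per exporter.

29.75

A representative exporter's profit is π_i = q_i(166 − Q) − 47q_i, with Q = q_i + Σ_{j≠i} q_j.
First-order condition: 119 − 2q_i − Σ_{j≠i} q_j = 0.
With identical exporters, set every q_j = q: then 119 − 2q − 2q = 0, i.e. q = 119/4 = 29.75.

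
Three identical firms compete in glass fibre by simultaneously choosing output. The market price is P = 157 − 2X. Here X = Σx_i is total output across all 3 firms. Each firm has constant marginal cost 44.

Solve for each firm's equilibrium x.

14.125

A representative firm's profit is π_i = x_i(157 − 2X) − 44x_i, with X = x_i + Σ_{j≠i} x_j.
First-order condition: 113 − 4x_i − 2Σ_{j≠i} x_j = 0.
In a symmetric equilibrium every firm chooses the same x, so Σ_{j≠i} x_j = 2x. The condition becomes 113 − 8x = 0, giving x = 113/8 = 14.125.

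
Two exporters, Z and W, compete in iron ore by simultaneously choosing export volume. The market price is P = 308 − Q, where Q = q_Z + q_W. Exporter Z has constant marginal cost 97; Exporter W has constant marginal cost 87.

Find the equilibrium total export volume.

Exporter Z's profit: π = q_Z(308 − (q_Z + q_W)) − 97q_Z.
∂π/∂q_Z = 211 − 2q_Z − q_W = 0, so q_Z = 105.5 − 0.5q_W.
By the same steps for W: q_W = 110.5 − 0.5q_Z.
Plugging q_W into Z's best response: q_Z = 105.5 − 0.5(110.5 − 0.5q_Z) ⇒ 0.75q_Z = 50.25, so q_Z = 67.
Then q_W = 110.5 − 0.5·67 = 77.
Total export volume: 67 + 77 = 144.

144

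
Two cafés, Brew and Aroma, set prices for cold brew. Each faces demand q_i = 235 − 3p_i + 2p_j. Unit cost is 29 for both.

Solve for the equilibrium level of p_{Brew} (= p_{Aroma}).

Brew's profit: π = (p_{Brew} − 29)(235 − 3p_{Brew} + 2p_{Aroma}).
∂π/∂p_{Brew} = 322 − 6p_{Brew} + 2p_{Aroma} = 0 ⇒ p_{Brew} = 161/3 + (1/3)p_{Aroma}.
Setting p_{Brew} = p_{Aroma} in the reaction function: p_{Brew} = 161/3 + (1/3)p_{Brew}, so p_{Brew} = (161/3) / (2/3) = 80.5.

80.5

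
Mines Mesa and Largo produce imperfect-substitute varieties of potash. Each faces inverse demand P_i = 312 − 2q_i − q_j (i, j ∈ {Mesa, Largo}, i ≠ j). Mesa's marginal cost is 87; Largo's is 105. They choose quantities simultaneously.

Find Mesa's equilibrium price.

Mine Mesa's profit: π = q_{Mesa}(312 − 2q_{Mesa} − q_{Largo}) − 87q_{Mesa}.
∂π/∂q_{Mesa} = 225 − 4q_{Mesa} − q_{Largo} = 0 ⇒ q_{Mesa} = 56.25 − 0.25q_{Largo}.
Similarly q_{Largo} = 51.75 − 0.25q_{Mesa}.
Plugging q_{Largo} into Mesa's best response: q_{Mesa} = 56.25 − 0.25(51.75 − 0.25q_{Mesa}) ⇒ 0.9375q_{Mesa} = 43.3125, so q_{Mesa} = 46.2.
Then q_{Largo} = 51.75 − 0.25·46.2 = 40.2.
P_{Mesa} = 312 − 2·46.2 − 40.2 = 179.4.

179.4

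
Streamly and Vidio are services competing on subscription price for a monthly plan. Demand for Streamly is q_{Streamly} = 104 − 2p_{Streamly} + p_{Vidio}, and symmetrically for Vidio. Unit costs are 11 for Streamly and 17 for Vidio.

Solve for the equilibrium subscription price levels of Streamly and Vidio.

Streamly's profit: π = (p_{Streamly} − 11)(104 − 2p_{Streamly} + p_{Vidio}).
∂π/∂p_{Streamly} = 126 − 4p_{Streamly} + p_{Vidio} = 0 ⇒ p_{Streamly} = 31.5 + 0.25p_{Vidio}.
Similarly p_{Vidio} = 34.5 + 0.25p_{Streamly}.
Substituting the second reaction function into the first: p_{Streamly} = 31.5 + 0.25(34.5 + 0.25p_{Streamly}), which gives 0.9375p_{Streamly} = 40.125 ⇒ p_{Streamly} = 42.8.
Then p_{Vidio} = 34.5 + 0.25·42.8 = 45.2.

42.8, 45.2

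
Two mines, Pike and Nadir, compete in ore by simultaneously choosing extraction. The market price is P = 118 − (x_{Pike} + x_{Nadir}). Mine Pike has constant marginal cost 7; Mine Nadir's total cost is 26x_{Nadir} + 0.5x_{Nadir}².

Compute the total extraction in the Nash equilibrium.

Mine Pike's profit: π = x_{Pike}(118 − (x_{Pike} + x_{Nadir})) − 7x_{Pike}.
∂π/∂x_{Pike} = 111 − 2x_{Pike} − x_{Nadir} = 0, so x_{Pike} = 55.5 − 0.5x_{Nadir}.
For Nadir: ∂π/∂x_{Nadir} = 92 − 3x_{Nadir} − x_{Pike} = 0 ⇒ x_{Nadir} = 92/3 − (1/3)x_{Pike}.
Substituting the second reaction function into the first: x_{Pike} = 55.5 − 0.5(92/3 − (1/3)x_{Pike}), which gives (5/6)x_{Pike} = 241/6 ⇒ x_{Pike} = 48.2.
Then x_{Nadir} = 92/3 − (1/3)·48.2 = 14.6.
Total extraction: 48.2 + 14.6 = 62.8.

62.8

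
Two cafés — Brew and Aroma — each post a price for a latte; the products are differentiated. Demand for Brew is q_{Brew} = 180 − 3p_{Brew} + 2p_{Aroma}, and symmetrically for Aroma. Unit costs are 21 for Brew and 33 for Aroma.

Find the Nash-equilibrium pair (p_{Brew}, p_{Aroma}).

63, 67.5

Brew's profit: π = (p_{Brew} − 21)(180 − 3p_{Brew} + 2p_{Aroma}).
∂π/∂p_{Brew} = 243 − 6p_{Brew} + 2p_{Aroma} = 0 ⇒ p_{Brew} = 40.5 + (1/3)p_{Aroma}.
Similarly p_{Aroma} = 46.5 + (1/3)p_{Brew}.
Plugging p_{Aroma} into Brew's best response: p_{Brew} = 40.5 + (1/3)(46.5 + (1/3)p_{Brew}) ⇒ (8/9)p_{Brew} = 56, so p_{Brew} = 63.
Then p_{Aroma} = 46.5 + (1/3)·63 = 67.5.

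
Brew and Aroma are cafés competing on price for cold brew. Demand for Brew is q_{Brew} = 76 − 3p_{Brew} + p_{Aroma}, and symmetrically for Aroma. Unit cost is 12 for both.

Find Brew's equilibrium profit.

Brew's profit: π = (p_{Brew} − 12)(76 − 3p_{Brew} + p_{Aroma}).
∂π/∂p_{Brew} = 112 − 6p_{Brew} + p_{Aroma} = 0 ⇒ p_{Brew} = 56/3 + (1/6)p_{Aroma}.
By symmetry p_{Aroma} = p_{Brew}; substituting into the reaction function, (5/6)p_{Brew} = 56/3 and p_{Brew} = 22.4.
q_{Brew} = 76 − 3·22.4 + 22.4 = 31.2.
Profit = (22.4 − 12)·31.2 = 324.48.

324.48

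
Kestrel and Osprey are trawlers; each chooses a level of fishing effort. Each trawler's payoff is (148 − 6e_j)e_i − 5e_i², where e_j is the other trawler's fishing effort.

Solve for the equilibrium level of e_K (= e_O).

9.25

Kestrel's payoff is (148 − 6e_O)e_K − 5e_K².
∂π/∂e_K = 148 − 6e_O − 10e_K = 0, so e_K = 14.8 − 0.6e_O.
The game is symmetric, so in equilibrium e_O = e_K: the reaction function gives 1.6e_K = 14.8, hence e_K = 9.25.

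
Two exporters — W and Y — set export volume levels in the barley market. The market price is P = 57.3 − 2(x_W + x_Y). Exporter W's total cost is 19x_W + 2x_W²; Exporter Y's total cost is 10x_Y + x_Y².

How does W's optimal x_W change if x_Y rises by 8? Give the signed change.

Exporter W's profit: π = x_W(57.3 − 2(x_W + x_Y)) − 19x_W − 2x_W².
∂π/∂x_W = 38.3 − 8x_W − 2x_Y = 0, so x_W = 4.7875 − 0.25x_Y.
The reaction-function slope is −0.25, so an 8-unit rise in x_Y moves x_W by −0.25 × 8 = −2. W's best response falls — the actions are strategic substitutes.

-2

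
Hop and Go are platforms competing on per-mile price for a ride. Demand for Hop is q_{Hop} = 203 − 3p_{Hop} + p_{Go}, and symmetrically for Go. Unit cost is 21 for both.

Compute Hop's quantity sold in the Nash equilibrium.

96.6

Hop's profit: π = (p_{Hop} − 21)(203 − 3p_{Hop} + p_{Go}).
∂π/∂p_{Hop} = 266 − 6p_{Hop} + p_{Go} = 0 ⇒ p_{Hop} = 133/3 + (1/6)p_{Go}.
Setting p_{Hop} = p_{Go} in the reaction function: p_{Hop} = 133/3 + (1/6)p_{Hop}, so p_{Hop} = (133/3) / (5/6) = 53.2.
q_{Hop} = 203 − 3·53.2 + 53.2 = 96.6.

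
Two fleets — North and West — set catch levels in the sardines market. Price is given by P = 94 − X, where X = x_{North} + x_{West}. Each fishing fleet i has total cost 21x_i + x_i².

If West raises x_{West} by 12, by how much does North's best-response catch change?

-3

Fishing fleet North's profit: π = x_{North}(94 − (x_{North} + x_{West})) − 21x_{North} − x_{North}².
∂π/∂x_{North} = 73 − 4x_{North} − x_{West} = 0, so x_{North} = 18.25 − 0.25x_{West}.
The reaction-function slope is −0.25, so a 12-unit rise in x_{West} moves x_{North} by −0.25 × 12 = −3. North's best response falls — the actions are strategic substitutes.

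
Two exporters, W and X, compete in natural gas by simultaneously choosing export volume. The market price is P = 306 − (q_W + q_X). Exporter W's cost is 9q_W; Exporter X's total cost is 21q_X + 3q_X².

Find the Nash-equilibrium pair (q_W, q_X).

Exporter W's profit: π = q_W(306 − (q_W + q_X)) − 9q_W.
∂π/∂q_W = 297 − 2q_W − q_X = 0, so q_W = 148.5 − 0.5q_X.
For X: ∂π/∂q_X = 285 − 8q_X − q_W = 0 ⇒ q_X = 35.625 − 0.125q_W.
Plugging q_X into W's best response: q_W = 148.5 − 0.5(35.625 − 0.125q_W) ⇒ 0.9375q_W = 130.6875, so q_W = 139.4.
Then q_X = 35.625 − 0.125·139.4 = 18.2.

139.4, 18.2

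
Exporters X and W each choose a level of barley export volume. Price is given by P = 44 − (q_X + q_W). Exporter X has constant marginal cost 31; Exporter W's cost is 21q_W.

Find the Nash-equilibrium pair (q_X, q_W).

1, 11

Exporter X's profit: π = q_X(44 − (q_X + q_W)) − 31q_X.
∂π/∂q_X = 13 − 2q_X − q_W = 0, so q_X = 6.5 − 0.5q_W.
By the same steps for W: q_W = 11.5 − 0.5q_X.
Substituting the second reaction function into the first: q_X = 6.5 − 0.5(11.5 − 0.5q_X), which gives 0.75q_X = 0.75 ⇒ q_X = 1.
Then q_W = 11.5 − 0.5·1 = 11.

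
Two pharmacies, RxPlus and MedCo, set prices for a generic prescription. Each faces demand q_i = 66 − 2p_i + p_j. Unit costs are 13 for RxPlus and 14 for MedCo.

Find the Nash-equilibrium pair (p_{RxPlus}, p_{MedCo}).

RxPlus's profit: π = (p_{RxPlus} − 13)(66 − 2p_{RxPlus} + p_{MedCo}).
∂π/∂p_{RxPlus} = 92 − 4p_{RxPlus} + p_{MedCo} = 0 ⇒ p_{RxPlus} = 23 + 0.25p_{MedCo}.
Similarly p_{MedCo} = 23.5 + 0.25p_{RxPlus}.
Plugging p_{MedCo} into RxPlus's best response: p_{RxPlus} = 23 + 0.25(23.5 + 0.25p_{RxPlus}) ⇒ 0.9375p_{RxPlus} = 28.875, so p_{RxPlus} = 30.8.
Then p_{MedCo} = 23.5 + 0.25·30.8 = 31.2.

30.8, 31.2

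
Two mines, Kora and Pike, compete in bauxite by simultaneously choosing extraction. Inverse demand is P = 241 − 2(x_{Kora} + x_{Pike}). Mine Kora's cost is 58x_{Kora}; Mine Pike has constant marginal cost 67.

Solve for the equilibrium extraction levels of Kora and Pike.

Mine Kora's profit: π = x_{Kora}(241 − 2(x_{Kora} + x_{Pike})) − 58x_{Kora}.
∂π/∂x_{Kora} = 183 − 4x_{Kora} − 2x_{Pike} = 0, so x_{Kora} = 45.75 − 0.5x_{Pike}.
By the same steps for Pike: x_{Pike} = 43.5 − 0.5x_{Kora}.
Plugging x_{Pike} into Kora's best response: x_{Kora} = 45.75 − 0.5(43.5 − 0.5x_{Kora}) ⇒ 0.75x_{Kora} = 24, so x_{Kora} = 32.
Then x_{Pike} = 43.5 − 0.5·32 = 27.5.

32, 27.5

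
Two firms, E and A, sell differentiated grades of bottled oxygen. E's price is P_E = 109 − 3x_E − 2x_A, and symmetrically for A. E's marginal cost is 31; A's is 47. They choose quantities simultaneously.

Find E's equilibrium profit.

Firm E's profit: π = x_E(109 − 3x_E − 2x_A) − 31x_E.
∂π/∂x_E = 78 − 6x_E − 2x_A = 0 ⇒ x_E = 13 − (1/3)x_A.
Similarly x_A = 31/3 − (1/3)x_E.
Solving the two reaction functions simultaneously: (1 − (−1/3)(−1/3))x_E = 13 − (1/3)·(31/3), so (8/9)x_E = 86/9 and x_E = 10.75.
Then x_A = 31/3 − (1/3)·10.75 = 6.75.
P_E = 109 − 3·10.75 − 2·6.75 = 63.25.
Profit = (63.25 − 31)·10.75 = 346.6875.

346.6875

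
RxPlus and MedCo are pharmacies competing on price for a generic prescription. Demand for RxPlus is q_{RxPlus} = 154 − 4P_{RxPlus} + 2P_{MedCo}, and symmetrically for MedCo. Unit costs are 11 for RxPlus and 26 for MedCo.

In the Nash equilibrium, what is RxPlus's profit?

RxPlus's profit: π = (P_{RxPlus} − 11)(154 − 4P_{RxPlus} + 2P_{MedCo}).
∂π/∂P_{RxPlus} = 198 − 8P_{RxPlus} + 2P_{MedCo} = 0 ⇒ P_{RxPlus} = 24.75 + 0.25P_{MedCo}.
Similarly P_{MedCo} = 32.25 + 0.25P_{RxPlus}.
Substituting the second reaction function into the first: P_{RxPlus} = 24.75 + 0.25(32.25 + 0.25P_{RxPlus}), which gives 0.9375P_{RxPlus} = 32.8125 ⇒ P_{RxPlus} = 35.
Then P_{MedCo} = 32.25 + 0.25·35 = 41.
q_{RxPlus} = 154 − 4·35 + 2·41 = 96.
Profit = (35 − 11)·96 = 2304.

2304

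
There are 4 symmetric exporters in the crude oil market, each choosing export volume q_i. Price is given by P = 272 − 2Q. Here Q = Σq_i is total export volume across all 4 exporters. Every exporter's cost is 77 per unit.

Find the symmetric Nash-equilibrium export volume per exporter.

19.5

A representative exporter's profit is π_i = q_i(272 − 2Q) − 77q_i, with Q = q_i + Σ_{j≠i} q_j.
First-order condition: 195 − 4q_i − 2Σ_{j≠i} q_j = 0.
With identical exporters, set every q_j = q: then 195 − 4q − 6q = 0, i.e. q = 195/10 = 19.5.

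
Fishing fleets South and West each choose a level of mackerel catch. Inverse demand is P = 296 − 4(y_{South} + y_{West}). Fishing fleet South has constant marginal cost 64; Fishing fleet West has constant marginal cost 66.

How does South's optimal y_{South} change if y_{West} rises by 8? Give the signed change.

Fishing fleet South's profit: π = y_{South}(296 − 4(y_{South} + y_{West})) − 64y_{South}.
∂π/∂y_{South} = 232 − 8y_{South} − 4y_{West} = 0, so y_{South} = 29 − 0.5y_{West}.
The reaction-function slope is −0.5, so an 8-unit rise in y_{West} moves y_{South} by −0.5 × 8 = −4. South's best response falls — the actions are strategic substitutes.

-4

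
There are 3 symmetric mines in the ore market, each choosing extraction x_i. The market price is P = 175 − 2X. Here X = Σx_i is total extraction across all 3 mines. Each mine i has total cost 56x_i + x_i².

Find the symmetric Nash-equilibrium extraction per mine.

11.9

A representative mine's profit is π_i = x_i(175 − 2X) − 56x_i − x_i², with X = x_i + Σ_{j≠i} x_j.
First-order condition: 119 − 6x_i − 2Σ_{j≠i} x_j = 0.
In a symmetric equilibrium every mine chooses the same x, so Σ_{j≠i} x_j = 2x. The condition becomes 119 − 10x = 0, giving x = 119/10 = 11.9.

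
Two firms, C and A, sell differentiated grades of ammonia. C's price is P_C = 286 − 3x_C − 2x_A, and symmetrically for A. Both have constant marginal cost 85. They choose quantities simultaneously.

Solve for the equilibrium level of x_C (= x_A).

25.125

Firm C's profit: π = x_C(286 − 3x_C − 2x_A) − 85x_C.
∂π/∂x_C = 201 − 6x_C − 2x_A = 0 ⇒ x_C = 33.5 − (1/3)x_A.
Setting x_C = x_A in the reaction function: x_C = 33.5 − (1/3)x_C, so x_C = 33.5 / (4/3) = 25.125.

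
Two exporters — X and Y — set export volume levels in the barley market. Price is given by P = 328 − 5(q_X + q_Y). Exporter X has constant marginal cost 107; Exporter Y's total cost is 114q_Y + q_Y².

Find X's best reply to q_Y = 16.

Exporter X's profit: π = q_X(328 − 5(q_X + q_Y)) − 107q_X.
∂π/∂q_X = 221 − 10q_X − 5q_Y = 0, so q_X = 22.1 − 0.5q_Y.
At q_Y = 16: q_X = 22.1 − 0.5·16 = 14.1.

14.1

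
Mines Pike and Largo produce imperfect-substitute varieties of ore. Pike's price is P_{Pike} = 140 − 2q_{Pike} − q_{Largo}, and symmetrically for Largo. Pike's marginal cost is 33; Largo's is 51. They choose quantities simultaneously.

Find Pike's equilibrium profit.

1021.52

Mine Pike's profit: π = q_{Pike}(140 − 2q_{Pike} − q_{Largo}) − 33q_{Pike}.
∂π/∂q_{Pike} = 107 − 4q_{Pike} − q_{Largo} = 0 ⇒ q_{Pike} = 26.75 − 0.25q_{Largo}.
Similarly q_{Largo} = 22.25 − 0.25q_{Pike}.
Plugging q_{Largo} into Pike's best response: q_{Pike} = 26.75 − 0.25(22.25 − 0.25q_{Pike}) ⇒ 0.9375q_{Pike} = 21.1875, so q_{Pike} = 22.6.
Then q_{Largo} = 22.25 − 0.25·22.6 = 16.6.
P_{Pike} = 140 − 2·22.6 − 16.6 = 78.2.
Profit = (78.2 − 33)·22.6 = 1021.52.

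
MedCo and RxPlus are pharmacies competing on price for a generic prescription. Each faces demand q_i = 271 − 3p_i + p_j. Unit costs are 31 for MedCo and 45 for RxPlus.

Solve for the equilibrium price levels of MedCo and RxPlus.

MedCo's profit: π = (p_{MedCo} − 31)(271 − 3p_{MedCo} + p_{RxPlus}).
∂π/∂p_{MedCo} = 364 − 6p_{MedCo} + p_{RxPlus} = 0 ⇒ p_{MedCo} = 182/3 + (1/6)p_{RxPlus}.
Similarly p_{RxPlus} = 203/3 + (1/6)p_{MedCo}.
Plugging p_{RxPlus} into MedCo's best response: p_{MedCo} = 182/3 + (1/6)(203/3 + (1/6)p_{MedCo}) ⇒ (35/36)p_{MedCo} = 1295/18, so p_{MedCo} = 74.
Then p_{RxPlus} = 203/3 + (1/6)·74 = 80.

74, 80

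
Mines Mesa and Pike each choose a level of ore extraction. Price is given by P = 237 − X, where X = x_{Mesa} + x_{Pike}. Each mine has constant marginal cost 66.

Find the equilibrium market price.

123

Mine Mesa's profit: π = x_{Mesa}(237 − (x_{Mesa} + x_{Pike})) − 66x_{Mesa}.
∂π/∂x_{Mesa} = 171 − 2x_{Mesa} − x_{Pike} = 0, so x_{Mesa} = 85.5 − 0.5x_{Pike}.
The game is symmetric, so in equilibrium x_{Pike} = x_{Mesa}: the reaction function gives 1.5x_{Mesa} = 85.5, hence x_{Mesa} = 57.
Equilibrium price: P = 237 − 114 = 123.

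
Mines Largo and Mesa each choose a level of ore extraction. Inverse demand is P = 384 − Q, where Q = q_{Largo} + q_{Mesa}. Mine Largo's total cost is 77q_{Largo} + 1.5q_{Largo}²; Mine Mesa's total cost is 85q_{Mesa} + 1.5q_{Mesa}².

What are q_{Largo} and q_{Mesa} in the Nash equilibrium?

51.5, 49.5

Mine Largo's profit: π = q_{Largo}(384 − (q_{Largo} + q_{Mesa})) − 77q_{Largo} − 1.5q_{Largo}².
∂π/∂q_{Largo} = 307 − 5q_{Largo} − q_{Mesa} = 0, so q_{Largo} = 61.4 − 0.2q_{Mesa}.
By the same steps for Mesa: q_{Mesa} = 59.8 − 0.2q_{Largo}.
Solving the two reaction functions simultaneously: (1 − (−0.2)(−0.2))q_{Largo} = 61.4 − 0.2·59.8, so 0.96q_{Largo} = 49.44 and q_{Largo} = 51.5.
Then q_{Mesa} = 59.8 − 0.2·51.5 = 49.5.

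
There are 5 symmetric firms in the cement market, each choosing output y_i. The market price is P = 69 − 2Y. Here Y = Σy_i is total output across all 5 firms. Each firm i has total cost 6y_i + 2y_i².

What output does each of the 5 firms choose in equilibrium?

A representative firm's profit is π_i = y_i(69 − 2Y) − 6y_i − 2y_i², with Y = y_i + Σ_{j≠i} y_j.
First-order condition: 63 − 8y_i − 2Σ_{j≠i} y_j = 0.
Imposing symmetry (y_j = y for all j) turns Σ_{j≠i} y_j into 4y, so 63 = 16y and y = 3.9375.

3.9375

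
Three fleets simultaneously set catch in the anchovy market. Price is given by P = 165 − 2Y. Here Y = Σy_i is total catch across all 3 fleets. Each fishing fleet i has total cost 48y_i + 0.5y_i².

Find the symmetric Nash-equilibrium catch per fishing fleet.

A representative fishing fleet's profit is π_i = y_i(165 − 2Y) − 48y_i − 0.5y_i², with Y = y_i + Σ_{j≠i} y_j.
First-order condition: 117 − 5y_i − 2Σ_{j≠i} y_j = 0.
With identical fishing fleets, set every y_j = y: then 117 − 5y − 4y = 0, i.e. y = 117/9 = 13.

13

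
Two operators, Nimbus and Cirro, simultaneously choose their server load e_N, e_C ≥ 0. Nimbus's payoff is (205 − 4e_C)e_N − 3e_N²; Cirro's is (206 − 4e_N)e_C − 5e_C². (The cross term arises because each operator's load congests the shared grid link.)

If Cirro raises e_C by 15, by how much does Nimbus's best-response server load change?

Expanding Nimbus's payoff: 205e_N − 4e_Ce_N − 3e_N².
∂π/∂e_N = 205 − 4e_C − 6e_N = 0, so e_N = 205/6 − (2/3)e_C.
The reaction-function slope is −2/3, so a 15-unit rise in e_C moves e_N by −2/3 × 15 = −10. Nimbus's best response falls — the actions are strategic substitutes.

-10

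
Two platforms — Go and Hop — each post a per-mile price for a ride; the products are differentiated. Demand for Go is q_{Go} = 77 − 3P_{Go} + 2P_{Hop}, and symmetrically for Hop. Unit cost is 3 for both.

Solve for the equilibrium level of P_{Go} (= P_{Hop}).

21.5

Go's profit: π = (P_{Go} − 3)(77 − 3P_{Go} + 2P_{Hop}).
∂π/∂P_{Go} = 86 − 6P_{Go} + 2P_{Hop} = 0 ⇒ P_{Go} = 43/3 + (1/3)P_{Hop}.
Setting P_{Go} = P_{Hop} in the reaction function: P_{Go} = 43/3 + (1/3)P_{Go}, so P_{Go} = (43/3) / (2/3) = 21.5.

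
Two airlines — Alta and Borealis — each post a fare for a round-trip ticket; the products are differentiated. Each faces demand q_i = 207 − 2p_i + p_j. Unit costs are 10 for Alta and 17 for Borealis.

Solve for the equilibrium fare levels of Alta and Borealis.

76.6, 79.4

Alta's profit: π = (p_{Alta} − 10)(207 − 2p_{Alta} + p_{Borealis}).
∂π/∂p_{Alta} = 227 − 4p_{Alta} + p_{Borealis} = 0 ⇒ p_{Alta} = 56.75 + 0.25p_{Borealis}.
Similarly p_{Borealis} = 60.25 + 0.25p_{Alta}.
Substituting the second reaction function into the first: p_{Alta} = 56.75 + 0.25(60.25 + 0.25p_{Alta}), which gives 0.9375p_{Alta} = 71.8125 ⇒ p_{Alta} = 76.6.
Then p_{Borealis} = 60.25 + 0.25·76.6 = 79.4.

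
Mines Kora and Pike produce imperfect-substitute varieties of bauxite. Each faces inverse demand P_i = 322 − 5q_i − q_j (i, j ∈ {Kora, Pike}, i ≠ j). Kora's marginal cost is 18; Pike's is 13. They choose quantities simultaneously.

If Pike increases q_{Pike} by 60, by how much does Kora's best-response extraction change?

Mine Kora's profit: π = q_{Kora}(322 − 5q_{Kora} − q_{Pike}) − 18q_{Kora}.
∂π/∂q_{Kora} = 304 − 10q_{Kora} − q_{Pike} = 0 ⇒ q_{Kora} = 30.4 − 0.1q_{Pike}.
The reaction-function slope is −0.1, so a 60-unit rise in q_{Pike} moves q_{Kora} by −0.1 × 60 = −6. Kora's best response falls — the actions are strategic substitutes.

-6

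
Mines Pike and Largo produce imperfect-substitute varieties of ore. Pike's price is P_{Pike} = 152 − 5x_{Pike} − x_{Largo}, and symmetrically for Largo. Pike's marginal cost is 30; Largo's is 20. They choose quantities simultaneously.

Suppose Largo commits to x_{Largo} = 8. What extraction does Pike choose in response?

11.4

Mine Pike's profit: π = x_{Pike}(152 − 5x_{Pike} − x_{Largo}) − 30x_{Pike}.
∂π/∂x_{Pike} = 122 − 10x_{Pike} − x_{Largo} = 0 ⇒ x_{Pike} = 12.2 − 0.1x_{Largo}.
At x_{Largo} = 8: x_{Pike} = 12.2 − 0.1·8 = 11.4.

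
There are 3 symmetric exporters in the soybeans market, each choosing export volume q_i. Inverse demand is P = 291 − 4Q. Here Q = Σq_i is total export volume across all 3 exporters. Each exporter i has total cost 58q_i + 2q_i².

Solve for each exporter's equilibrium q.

11.65

A representative exporter's profit is π_i = q_i(291 − 4Q) − 58q_i − 2q_i², with Q = q_i + Σ_{j≠i} q_j.
First-order condition: 233 − 12q_i − 4Σ_{j≠i} q_j = 0.
With identical exporters, set every q_j = q: then 233 − 12q − 8q = 0, i.e. q = 233/20 = 11.65.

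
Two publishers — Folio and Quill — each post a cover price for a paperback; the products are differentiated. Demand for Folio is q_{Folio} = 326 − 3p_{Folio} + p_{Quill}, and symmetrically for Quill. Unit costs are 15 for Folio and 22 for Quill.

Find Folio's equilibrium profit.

10728.12

Folio's profit: π = (p_{Folio} − 15)(326 − 3p_{Folio} + p_{Quill}).
∂π/∂p_{Folio} = 371 − 6p_{Folio} + p_{Quill} = 0 ⇒ p_{Folio} = 371/6 + (1/6)p_{Quill}.
Similarly p_{Quill} = 196/3 + (1/6)p_{Folio}.
Plugging p_{Quill} into Folio's best response: p_{Folio} = 371/6 + (1/6)(196/3 + (1/6)p_{Folio}) ⇒ (35/36)p_{Folio} = 1309/18, so p_{Folio} = 74.8.
Then p_{Quill} = 196/3 + (1/6)·74.8 = 77.8.
q_{Folio} = 326 − 3·74.8 + 77.8 = 179.4.
Profit = (74.8 − 15)·179.4 = 10728.12.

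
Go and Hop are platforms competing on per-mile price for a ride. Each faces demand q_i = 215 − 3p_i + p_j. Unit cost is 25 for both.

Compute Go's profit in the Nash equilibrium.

3267

Go's profit: π = (p_{Go} − 25)(215 − 3p_{Go} + p_{Hop}).
∂π/∂p_{Go} = 290 − 6p_{Go} + p_{Hop} = 0 ⇒ p_{Go} = 145/3 + (1/6)p_{Hop}.
Setting p_{Go} = p_{Hop} in the reaction function: p_{Go} = 145/3 + (1/6)p_{Go}, so p_{Go} = (145/3) / (5/6) = 58.
q_{Go} = 215 − 3·58 + 58 = 99.
Profit = (58 − 25)·99 = 3267.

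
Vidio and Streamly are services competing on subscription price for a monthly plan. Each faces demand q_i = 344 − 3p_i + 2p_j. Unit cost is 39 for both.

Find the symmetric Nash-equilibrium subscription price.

115.25

Vidio's profit: π = (p_{Vidio} − 39)(344 − 3p_{Vidio} + 2p_{Streamly}).
∂π/∂p_{Vidio} = 461 − 6p_{Vidio} + 2p_{Streamly} = 0 ⇒ p_{Vidio} = 461/6 + (1/3)p_{Streamly}.
Setting p_{Vidio} = p_{Streamly} in the reaction function: p_{Vidio} = 461/6 + (1/3)p_{Vidio}, so p_{Vidio} = (461/6) / (2/3) = 115.25.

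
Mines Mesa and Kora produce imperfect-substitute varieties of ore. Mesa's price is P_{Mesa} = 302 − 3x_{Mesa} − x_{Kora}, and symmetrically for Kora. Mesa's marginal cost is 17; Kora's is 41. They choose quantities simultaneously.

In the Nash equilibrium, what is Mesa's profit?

5141.88

Mine Mesa's profit: π = x_{Mesa}(302 − 3x_{Mesa} − x_{Kora}) − 17x_{Mesa}.
∂π/∂x_{Mesa} = 285 − 6x_{Mesa} − x_{Kora} = 0 ⇒ x_{Mesa} = 47.5 − (1/6)x_{Kora}.
Similarly x_{Kora} = 43.5 − (1/6)x_{Mesa}.
Solving the two reaction functions simultaneously: (1 − (−1/6)(−1/6))x_{Mesa} = 47.5 − (1/6)·43.5, so (35/36)x_{Mesa} = 40.25 and x_{Mesa} = 41.4.
Then x_{Kora} = 43.5 − (1/6)·41.4 = 36.6.
P_{Mesa} = 302 − 3·41.4 − 36.6 = 141.2.
Profit = (141.2 − 17)·41.4 = 5141.88.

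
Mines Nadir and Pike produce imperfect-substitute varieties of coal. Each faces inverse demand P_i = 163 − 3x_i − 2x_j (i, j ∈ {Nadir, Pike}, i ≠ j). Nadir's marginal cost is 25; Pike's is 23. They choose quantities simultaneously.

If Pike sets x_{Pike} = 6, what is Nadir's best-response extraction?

Mine Nadir's profit: π = x_{Nadir}(163 − 3x_{Nadir} − 2x_{Pike}) − 25x_{Nadir}.
∂π/∂x_{Nadir} = 138 − 6x_{Nadir} − 2x_{Pike} = 0 ⇒ x_{Nadir} = 23 − (1/3)x_{Pike}.
At x_{Pike} = 6: x_{Nadir} = 23 − (1/3)·6 = 21.

21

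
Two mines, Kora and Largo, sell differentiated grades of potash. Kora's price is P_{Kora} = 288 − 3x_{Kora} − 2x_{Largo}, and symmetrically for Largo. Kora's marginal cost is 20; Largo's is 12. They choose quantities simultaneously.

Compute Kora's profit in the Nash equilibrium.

3267

Mine Kora's profit: π = x_{Kora}(288 − 3x_{Kora} − 2x_{Largo}) − 20x_{Kora}.
∂π/∂x_{Kora} = 268 − 6x_{Kora} − 2x_{Largo} = 0 ⇒ x_{Kora} = 134/3 − (1/3)x_{Largo}.
Similarly x_{Largo} = 46 − (1/3)x_{Kora}.
Plugging x_{Largo} into Kora's best response: x_{Kora} = 134/3 − (1/3)(46 − (1/3)x_{Kora}) ⇒ (8/9)x_{Kora} = 88/3, so x_{Kora} = 33.
Then x_{Largo} = 46 − (1/3)·33 = 35.
P_{Kora} = 288 − 3·33 − 2·35 = 119.
Profit = (119 − 20)·33 = 3267.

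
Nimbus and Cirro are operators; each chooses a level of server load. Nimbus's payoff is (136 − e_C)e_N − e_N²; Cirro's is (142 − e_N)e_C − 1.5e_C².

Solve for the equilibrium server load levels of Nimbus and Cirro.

53.2, 29.6

Expanding Nimbus's payoff: 136e_N − e_Ce_N − e_N².
∂π/∂e_N = 136 − e_C − 2e_N = 0, so e_N = 68 − 0.5e_C.
Likewise for Cirro: e_C = 142/3 − (1/3)e_N.
Solving the two reaction functions simultaneously: (1 − (−0.5)(−1/3))e_N = 68 − 0.5·(142/3), so (5/6)e_N = 133/3 and e_N = 53.2.
Then e_C = 142/3 − (1/3)·53.2 = 29.6.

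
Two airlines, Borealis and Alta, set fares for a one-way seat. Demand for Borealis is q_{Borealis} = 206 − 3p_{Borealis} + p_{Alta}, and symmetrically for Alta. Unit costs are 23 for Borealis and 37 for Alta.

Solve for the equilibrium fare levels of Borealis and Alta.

56.2, 62.2

Borealis's profit: π = (p_{Borealis} − 23)(206 − 3p_{Borealis} + p_{Alta}).
∂π/∂p_{Borealis} = 275 − 6p_{Borealis} + p_{Alta} = 0 ⇒ p_{Borealis} = 275/6 + (1/6)p_{Alta}.
Similarly p_{Alta} = 317/6 + (1/6)p_{Borealis}.
Substituting the second reaction function into the first: p_{Borealis} = 275/6 + (1/6)(317/6 + (1/6)p_{Borealis}), which gives (35/36)p_{Borealis} = 1967/36 ⇒ p_{Borealis} = 56.2.
Then p_{Alta} = 317/6 + (1/6)·56.2 = 62.2.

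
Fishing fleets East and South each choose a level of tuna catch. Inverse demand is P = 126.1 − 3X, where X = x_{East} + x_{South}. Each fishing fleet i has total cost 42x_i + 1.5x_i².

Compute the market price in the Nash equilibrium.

84.05

Fishing fleet East's profit: π = x_{East}(126.1 − 3(x_{East} + x_{South})) − 42x_{East} − 1.5x_{East}².
∂π/∂x_{East} = 84.1 − 9x_{East} − 3x_{South} = 0, so x_{East} = 841/90 − (1/3)x_{South}.
Setting x_{East} = x_{South} in the reaction function: x_{East} = 841/90 − (1/3)x_{East}, so x_{East} = (841/90) / (4/3) = 841/120.
Equilibrium price: P = 126.1 − 3·(841/60) = 84.05.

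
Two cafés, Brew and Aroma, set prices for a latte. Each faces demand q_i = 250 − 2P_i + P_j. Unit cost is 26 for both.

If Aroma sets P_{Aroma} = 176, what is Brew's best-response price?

Brew's profit: π = (P_{Brew} − 26)(250 − 2P_{Brew} + P_{Aroma}).
∂π/∂P_{Brew} = 302 − 4P_{Brew} + P_{Aroma} = 0 ⇒ P_{Brew} = 75.5 + 0.25P_{Aroma}.
At P_{Aroma} = 176: P_{Brew} = 75.5 + 0.25·176 = 119.5.

119.5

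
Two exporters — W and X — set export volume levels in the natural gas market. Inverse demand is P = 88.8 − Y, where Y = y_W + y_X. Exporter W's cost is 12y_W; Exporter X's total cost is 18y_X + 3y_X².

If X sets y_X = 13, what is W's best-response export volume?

Exporter W's profit: π = y_W(88.8 − (y_W + y_X)) − 12y_W.
∂π/∂y_W = 76.8 − 2y_W − y_X = 0, so y_W = 38.4 − 0.5y_X.
At y_X = 13: y_W = 38.4 − 0.5·13 = 31.9.

31.9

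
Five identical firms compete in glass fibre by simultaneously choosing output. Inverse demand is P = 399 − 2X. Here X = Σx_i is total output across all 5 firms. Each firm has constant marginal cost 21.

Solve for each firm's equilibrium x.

A representative firm's profit is π_i = x_i(399 − 2X) − 21x_i, with X = x_i + Σ_{j≠i} x_j.
First-order condition: 378 − 4x_i − 2Σ_{j≠i} x_j = 0.
With identical firms, set every x_j = x: then 378 − 4x − 8x = 0, i.e. x = 378/12 = 31.5.

31.5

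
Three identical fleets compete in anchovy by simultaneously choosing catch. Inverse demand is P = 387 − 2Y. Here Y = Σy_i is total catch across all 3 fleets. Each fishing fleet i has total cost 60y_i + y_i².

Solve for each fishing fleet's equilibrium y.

A representative fishing fleet's profit is π_i = y_i(387 − 2Y) − 60y_i − y_i², with Y = y_i + Σ_{j≠i} y_j.
First-order condition: 327 − 6y_i − 2Σ_{j≠i} y_j = 0.
In a symmetric equilibrium every fishing fleet chooses the same y, so Σ_{j≠i} y_j = 2y. The condition becomes 327 − 10y = 0, giving y = 327/10 = 32.7.

32.7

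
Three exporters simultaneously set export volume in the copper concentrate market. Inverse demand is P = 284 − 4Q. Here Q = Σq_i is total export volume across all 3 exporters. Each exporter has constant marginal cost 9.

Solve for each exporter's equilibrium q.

17.1875

A representative exporter's profit is π_i = q_i(284 − 4Q) − 9q_i, with Q = q_i + Σ_{j≠i} q_j.
First-order condition: 275 − 8q_i − 4Σ_{j≠i} q_j = 0.
In a symmetric equilibrium every exporter chooses the same q, so Σ_{j≠i} q_j = 2q. The condition becomes 275 − 16q = 0, giving q = 275/16 = 17.1875.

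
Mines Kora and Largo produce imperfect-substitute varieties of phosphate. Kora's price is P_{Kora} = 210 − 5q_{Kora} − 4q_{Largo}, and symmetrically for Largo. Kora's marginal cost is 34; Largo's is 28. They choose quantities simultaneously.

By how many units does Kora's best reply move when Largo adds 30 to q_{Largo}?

Mine Kora's profit: π = q_{Kora}(210 − 5q_{Kora} − 4q_{Largo}) − 34q_{Kora}.
∂π/∂q_{Kora} = 176 − 10q_{Kora} − 4q_{Largo} = 0 ⇒ q_{Kora} = 17.6 − 0.4q_{Largo}.
The reaction-function slope is −0.4, so a 30-unit rise in q_{Largo} moves q_{Kora} by −0.4 × 30 = −12. Kora's best response falls — the actions are strategic substitutes.

-12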